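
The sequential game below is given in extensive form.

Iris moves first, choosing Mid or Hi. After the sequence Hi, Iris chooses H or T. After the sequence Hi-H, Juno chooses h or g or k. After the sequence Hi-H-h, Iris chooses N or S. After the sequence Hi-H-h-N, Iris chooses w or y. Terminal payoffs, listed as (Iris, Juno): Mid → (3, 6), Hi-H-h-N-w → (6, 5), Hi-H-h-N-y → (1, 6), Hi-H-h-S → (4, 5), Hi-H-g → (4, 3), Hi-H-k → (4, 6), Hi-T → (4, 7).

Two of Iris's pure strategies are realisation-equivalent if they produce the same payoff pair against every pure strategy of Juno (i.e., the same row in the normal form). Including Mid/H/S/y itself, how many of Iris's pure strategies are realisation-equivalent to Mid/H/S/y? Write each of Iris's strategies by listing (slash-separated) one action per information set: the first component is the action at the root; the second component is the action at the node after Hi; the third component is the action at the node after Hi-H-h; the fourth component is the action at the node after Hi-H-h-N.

8

Row for Mid/H/S/y (columns h, g, k): (3,6) (3,6) (3,6).
Under Mid/H/S/y, Iris's choice at the node after Hi and at the node after Hi-H-h and at the node after Hi-H-h-N can never be reached regardless of what Juno does, so varying those choices leaves every outcome unchanged.
Holding the reachable choices fixed and varying the unreachable ones freely already gives 2 × 2 × 2 = 8 equivalent strategies.
No other strategy reproduces this row, so those 8 are the full class: Mid/H/N/w, Mid/H/N/y, Mid/H/S/w, Mid/H/S/y, Mid/T/N/w, Mid/T/N/y, Mid/T/S/w, Mid/T/S/y.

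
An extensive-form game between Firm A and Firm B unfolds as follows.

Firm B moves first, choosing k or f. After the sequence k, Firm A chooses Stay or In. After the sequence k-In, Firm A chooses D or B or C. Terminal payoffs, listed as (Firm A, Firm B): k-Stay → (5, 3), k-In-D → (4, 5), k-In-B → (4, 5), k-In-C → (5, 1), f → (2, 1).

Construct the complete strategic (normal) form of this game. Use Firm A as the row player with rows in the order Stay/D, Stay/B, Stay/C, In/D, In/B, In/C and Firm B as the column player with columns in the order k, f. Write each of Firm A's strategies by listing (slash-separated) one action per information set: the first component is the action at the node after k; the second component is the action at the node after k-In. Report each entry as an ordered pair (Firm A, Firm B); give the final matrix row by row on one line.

Stay/D: (5,3) (2,1) | Stay/B: (5,3) (2,1) | Stay/C: (5,3) (2,1) | In/D: (4,5) (2,1) | In/B: (4,5) (2,1) | In/C: (5,1) (2,1)

Row Stay/D: k→(5,3), f→(2,1)
Row Stay/B: k→(5,3), f→(2,1)
Row Stay/C: k→(5,3), f→(2,1)
Row In/D: k→(4,5), f→(2,1)
Row In/B: k→(4,5), f→(2,1)
Row In/C: k→(5,1), f→(2,1)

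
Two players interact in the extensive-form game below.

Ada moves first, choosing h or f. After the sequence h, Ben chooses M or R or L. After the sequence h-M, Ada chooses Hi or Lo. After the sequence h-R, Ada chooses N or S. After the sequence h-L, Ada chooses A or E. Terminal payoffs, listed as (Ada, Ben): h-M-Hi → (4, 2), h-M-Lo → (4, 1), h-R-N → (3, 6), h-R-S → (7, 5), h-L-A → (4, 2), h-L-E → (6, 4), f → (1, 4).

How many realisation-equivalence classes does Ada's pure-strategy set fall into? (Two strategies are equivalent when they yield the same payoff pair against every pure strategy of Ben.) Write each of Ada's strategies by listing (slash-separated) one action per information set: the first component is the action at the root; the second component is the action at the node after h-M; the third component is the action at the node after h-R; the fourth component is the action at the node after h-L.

9

Ada has 16 pure strategies: h/Hi/N/A, h/Hi/N/E, h/Hi/S/A, h/Hi/S/E, h/Lo/N/A, h/Lo/N/E, h/Lo/S/A, h/Lo/S/E, f/Hi/N/A, f/Hi/N/E, f/Hi/S/A, f/Hi/S/E, f/Lo/N/A, f/Lo/N/E, f/Lo/S/A, f/Lo/S/E. Columns: M, R, L.
{h/Hi/N/A} → row (4,2) (3,6) (4,2)
{h/Hi/N/E} → row (4,2) (3,6) (6,4)
{h/Hi/S/A} → row (4,2) (7,5) (4,2)
{h/Hi/S/E} → row (4,2) (7,5) (6,4)
{h/Lo/N/A} → row (4,1) (3,6) (4,2)
{h/Lo/N/E} → row (4,1) (3,6) (6,4)
{h/Lo/S/A} → row (4,1) (7,5) (4,2)
{h/Lo/S/E} → row (4,1) (7,5) (6,4)
{f/Hi/N/A, f/Hi/N/E, f/Hi/S/A, f/Hi/S/E, f/Lo/N/A, f/Lo/N/E, f/Lo/S/A, f/Lo/S/E} → row (1,4) (1,4) (1,4)
That's 9 distinct rows out of 16 strategies.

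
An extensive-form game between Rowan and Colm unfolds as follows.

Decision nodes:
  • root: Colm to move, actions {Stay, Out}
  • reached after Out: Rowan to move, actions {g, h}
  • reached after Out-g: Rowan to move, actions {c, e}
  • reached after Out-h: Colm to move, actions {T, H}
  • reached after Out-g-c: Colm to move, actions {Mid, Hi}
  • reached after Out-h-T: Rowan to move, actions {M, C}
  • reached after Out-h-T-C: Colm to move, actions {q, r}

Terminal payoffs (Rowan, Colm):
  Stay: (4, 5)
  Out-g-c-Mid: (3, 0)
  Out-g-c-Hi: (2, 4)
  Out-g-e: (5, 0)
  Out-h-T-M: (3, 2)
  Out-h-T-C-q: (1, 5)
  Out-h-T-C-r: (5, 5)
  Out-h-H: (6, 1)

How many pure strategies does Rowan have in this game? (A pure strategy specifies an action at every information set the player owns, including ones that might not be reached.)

8

Rowan owns the node after Out with actions {g, h} — two choices.
Rowan owns the node after Out-g with actions {c, e} — two choices.
Rowan owns the node after Out-h-T with actions {M, C} — two choices.
A pure strategy fixes one action at each information set independently, so the count is the product 2 × 2 × 2 = 8.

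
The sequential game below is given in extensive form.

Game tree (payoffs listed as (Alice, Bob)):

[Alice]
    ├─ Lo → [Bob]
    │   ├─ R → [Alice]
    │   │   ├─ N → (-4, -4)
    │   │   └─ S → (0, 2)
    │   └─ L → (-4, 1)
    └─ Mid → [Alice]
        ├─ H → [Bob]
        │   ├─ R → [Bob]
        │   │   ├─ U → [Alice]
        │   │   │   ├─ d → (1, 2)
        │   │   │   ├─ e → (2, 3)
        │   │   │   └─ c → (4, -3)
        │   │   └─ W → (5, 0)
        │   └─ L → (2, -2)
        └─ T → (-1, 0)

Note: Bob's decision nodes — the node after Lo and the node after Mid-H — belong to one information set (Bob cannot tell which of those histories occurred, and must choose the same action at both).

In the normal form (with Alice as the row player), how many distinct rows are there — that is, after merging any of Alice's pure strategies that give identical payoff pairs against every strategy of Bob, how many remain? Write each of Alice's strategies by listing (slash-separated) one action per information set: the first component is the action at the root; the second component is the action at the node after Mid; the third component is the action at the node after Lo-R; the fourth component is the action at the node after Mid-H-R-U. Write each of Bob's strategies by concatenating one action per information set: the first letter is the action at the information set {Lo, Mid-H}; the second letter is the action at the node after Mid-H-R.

6

Alice has 24 pure strategies: Lo/H/N/d, Lo/H/N/e, Lo/H/N/c, Lo/H/S/d, Lo/H/S/e, Lo/H/S/c, Lo/T/N/d, Lo/T/N/e, Lo/T/N/c, Lo/T/S/d, Lo/T/S/e, Lo/T/S/c, Mid/H/N/d, Mid/H/N/e, Mid/H/N/c, Mid/H/S/d, Mid/H/S/e, Mid/H/S/c, Mid/T/N/d, Mid/T/N/e, Mid/T/N/c, Mid/T/S/d, Mid/T/S/e, Mid/T/S/c. Columns: RU, RW, LU, LW.
{Lo/H/N/d, Lo/H/N/e, Lo/H/N/c, Lo/T/N/d, Lo/T/N/e, Lo/T/N/c} → row (-4,-4) (-4,-4) (-4,1) (-4,1)
{Lo/H/S/d, Lo/H/S/e, Lo/H/S/c, Lo/T/S/d, Lo/T/S/e, Lo/T/S/c} → row (0,2) (0,2) (-4,1) (-4,1)
{Mid/H/N/d, Mid/H/S/d} → row (1,2) (5,0) (2,-2) (2,-2)
{Mid/H/N/e, Mid/H/S/e} → row (2,3) (5,0) (2,-2) (2,-2)
{Mid/H/N/c, Mid/H/S/c} → row (4,-3) (5,0) (2,-2) (2,-2)
{Mid/T/N/d, Mid/T/N/e, Mid/T/N/c, Mid/T/S/d, Mid/T/S/e, Mid/T/S/c} → row (-1,0) (-1,0) (-1,0) (-1,0)
That's 6 distinct rows out of 24 strategies.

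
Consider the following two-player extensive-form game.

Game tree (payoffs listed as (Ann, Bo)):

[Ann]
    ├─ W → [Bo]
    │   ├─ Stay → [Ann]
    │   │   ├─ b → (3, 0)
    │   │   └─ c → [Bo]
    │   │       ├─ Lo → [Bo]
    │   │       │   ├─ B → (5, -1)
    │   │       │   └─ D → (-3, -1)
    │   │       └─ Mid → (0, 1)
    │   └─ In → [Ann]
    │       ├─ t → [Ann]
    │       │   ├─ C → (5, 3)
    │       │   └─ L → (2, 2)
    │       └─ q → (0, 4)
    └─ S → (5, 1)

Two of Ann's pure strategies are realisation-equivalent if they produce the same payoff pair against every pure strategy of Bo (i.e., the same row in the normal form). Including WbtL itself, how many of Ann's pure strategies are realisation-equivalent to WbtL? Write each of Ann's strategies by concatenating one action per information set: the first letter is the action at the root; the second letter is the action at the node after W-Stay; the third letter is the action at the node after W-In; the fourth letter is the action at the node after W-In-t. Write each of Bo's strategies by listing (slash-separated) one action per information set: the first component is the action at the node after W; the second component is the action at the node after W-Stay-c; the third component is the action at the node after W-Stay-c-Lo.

Row for WbtL (columns Stay/Lo/B, Stay/Lo/D, Stay/Mid/B, Stay/Mid/D, In/Lo/B, In/Lo/D, In/Mid/B, In/Mid/D): (3,0) (3,0) (3,0) (3,0) (2,2) (2,2) (2,2) (2,2).
Every one of Ann's information sets is on the play path for some reply by Bo when Ann follows WbtL.
Changing the action at any of them therefore changes at least one column, so only WbtL itself gives this row.

1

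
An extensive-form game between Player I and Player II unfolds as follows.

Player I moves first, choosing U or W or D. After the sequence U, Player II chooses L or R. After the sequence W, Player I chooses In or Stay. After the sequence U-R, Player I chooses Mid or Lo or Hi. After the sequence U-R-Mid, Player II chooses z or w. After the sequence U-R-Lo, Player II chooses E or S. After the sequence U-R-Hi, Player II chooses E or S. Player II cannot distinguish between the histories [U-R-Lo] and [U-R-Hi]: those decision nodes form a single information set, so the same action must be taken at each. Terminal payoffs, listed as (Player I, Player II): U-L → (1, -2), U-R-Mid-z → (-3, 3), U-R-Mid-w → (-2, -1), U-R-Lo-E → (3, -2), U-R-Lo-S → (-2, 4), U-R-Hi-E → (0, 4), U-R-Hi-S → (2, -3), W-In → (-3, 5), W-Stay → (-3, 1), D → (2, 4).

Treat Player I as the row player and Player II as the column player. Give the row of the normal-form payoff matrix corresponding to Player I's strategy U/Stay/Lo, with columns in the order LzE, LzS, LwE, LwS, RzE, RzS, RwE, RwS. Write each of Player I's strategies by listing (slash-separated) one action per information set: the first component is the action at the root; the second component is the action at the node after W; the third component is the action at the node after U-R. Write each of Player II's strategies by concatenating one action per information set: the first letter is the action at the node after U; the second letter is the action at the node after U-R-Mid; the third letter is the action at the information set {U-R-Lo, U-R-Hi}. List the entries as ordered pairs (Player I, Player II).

(1,-2) (1,-2) (1,-2) (1,-2) (3,-2) (-2,4) (3,-2) (-2,4)

vs LzE: Player I plays U → Player II plays L at [U] → (1, -2)
vs LzS: Player I plays U → Player II plays L at [U] → (1, -2)
vs LwE: Player I plays U → Player II plays L at [U] → (1, -2)
vs LwS: Player I plays U → Player II plays L at [U] → (1, -2)
vs RzE: Player I plays U → Player II plays R at [U] → Player I plays Lo at [U-R] → Player II plays E at [U-R-Lo] → (3, -2)
vs RzS: Player I plays U → Player II plays R at [U] → Player I plays Lo at [U-R] → Player II plays S at [U-R-Lo] → (-2, 4)
vs RwE: Player I plays U → Player II plays R at [U] → Player I plays Lo at [U-R] → Player II plays E at [U-R-Lo] → (3, -2)
vs RwS: Player I plays U → Player II plays R at [U] → Player I plays Lo at [U-R] → Player II plays S at [U-R-Lo] → (-2, 4)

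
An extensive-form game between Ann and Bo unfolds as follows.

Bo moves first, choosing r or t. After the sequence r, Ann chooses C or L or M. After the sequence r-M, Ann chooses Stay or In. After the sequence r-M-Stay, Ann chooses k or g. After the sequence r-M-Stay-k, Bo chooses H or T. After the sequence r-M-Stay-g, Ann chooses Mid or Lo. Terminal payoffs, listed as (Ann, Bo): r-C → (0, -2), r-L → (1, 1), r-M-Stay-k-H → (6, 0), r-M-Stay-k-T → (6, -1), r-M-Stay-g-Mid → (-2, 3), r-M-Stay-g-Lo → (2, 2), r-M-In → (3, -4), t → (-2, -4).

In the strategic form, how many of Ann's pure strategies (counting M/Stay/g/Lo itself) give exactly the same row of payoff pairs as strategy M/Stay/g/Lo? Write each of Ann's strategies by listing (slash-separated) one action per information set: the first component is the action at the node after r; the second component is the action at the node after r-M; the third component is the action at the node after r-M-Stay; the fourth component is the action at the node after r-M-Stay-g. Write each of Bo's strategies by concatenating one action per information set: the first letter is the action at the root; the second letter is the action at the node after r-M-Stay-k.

Row for M/Stay/g/Lo (columns rH, rT, tH, tT): (2,2) (2,2) (-2,-4) (-2,-4).
Every one of Ann's information sets is on the play path for some reply by Bo when Ann follows M/Stay/g/Lo.
Changing the action at any of them therefore changes at least one column, so only M/Stay/g/Lo itself gives this row.

1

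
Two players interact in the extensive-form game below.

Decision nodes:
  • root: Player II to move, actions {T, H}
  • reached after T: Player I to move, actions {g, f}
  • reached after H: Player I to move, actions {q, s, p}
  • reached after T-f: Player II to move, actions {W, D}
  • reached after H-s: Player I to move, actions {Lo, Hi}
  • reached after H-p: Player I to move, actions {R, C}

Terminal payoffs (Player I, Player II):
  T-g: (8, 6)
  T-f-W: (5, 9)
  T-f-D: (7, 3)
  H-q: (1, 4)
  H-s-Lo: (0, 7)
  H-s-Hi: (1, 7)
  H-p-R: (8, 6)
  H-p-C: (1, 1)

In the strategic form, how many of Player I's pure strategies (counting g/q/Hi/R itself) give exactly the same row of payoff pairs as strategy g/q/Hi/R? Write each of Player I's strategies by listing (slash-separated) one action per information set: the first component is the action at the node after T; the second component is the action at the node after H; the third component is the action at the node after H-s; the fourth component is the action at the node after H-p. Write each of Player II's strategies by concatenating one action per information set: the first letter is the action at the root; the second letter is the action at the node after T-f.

4

Row for g/q/Hi/R (columns TW, TD, HW, HD): (8,6) (8,6) (1,4) (1,4).
Under g/q/Hi/R, Player I's choice at the node after H-s and at the node after H-p can never be reached regardless of what Player II does, so varying those choices leaves every outcome unchanged.
Holding the reachable choices fixed and varying the unreachable ones freely already gives 2 × 2 = 4 equivalent strategies.
No other strategy reproduces this row, so those 4 are the full class: g/q/Lo/R, g/q/Lo/C, g/q/Hi/R, g/q/Hi/C.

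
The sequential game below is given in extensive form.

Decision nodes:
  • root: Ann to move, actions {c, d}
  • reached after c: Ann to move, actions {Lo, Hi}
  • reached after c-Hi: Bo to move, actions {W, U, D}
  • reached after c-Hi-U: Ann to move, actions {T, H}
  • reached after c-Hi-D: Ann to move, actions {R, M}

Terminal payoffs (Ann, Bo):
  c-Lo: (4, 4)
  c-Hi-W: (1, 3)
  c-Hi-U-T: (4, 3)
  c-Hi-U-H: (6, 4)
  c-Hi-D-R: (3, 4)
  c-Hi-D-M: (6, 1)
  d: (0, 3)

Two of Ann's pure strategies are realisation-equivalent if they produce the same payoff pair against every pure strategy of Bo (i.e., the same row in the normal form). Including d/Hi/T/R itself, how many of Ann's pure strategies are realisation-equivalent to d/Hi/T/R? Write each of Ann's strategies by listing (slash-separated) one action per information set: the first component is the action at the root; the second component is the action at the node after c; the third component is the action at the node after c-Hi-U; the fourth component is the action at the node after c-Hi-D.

Row for d/Hi/T/R (columns W, U, D): (0,3) (0,3) (0,3).
Under d/Hi/T/R, Ann's choice at the node after c and at the node after c-Hi-U and at the node after c-Hi-D can never be reached regardless of what Bo does, so varying those choices leaves every outcome unchanged.
Holding the reachable choices fixed and varying the unreachable ones freely already gives 2 × 2 × 2 = 8 equivalent strategies.
No other strategy reproduces this row, so those 8 are the full class: d/Lo/T/R, d/Lo/T/M, d/Lo/H/R, d/Lo/H/M, d/Hi/T/R, d/Hi/T/M, d/Hi/H/R, d/Hi/H/M.

8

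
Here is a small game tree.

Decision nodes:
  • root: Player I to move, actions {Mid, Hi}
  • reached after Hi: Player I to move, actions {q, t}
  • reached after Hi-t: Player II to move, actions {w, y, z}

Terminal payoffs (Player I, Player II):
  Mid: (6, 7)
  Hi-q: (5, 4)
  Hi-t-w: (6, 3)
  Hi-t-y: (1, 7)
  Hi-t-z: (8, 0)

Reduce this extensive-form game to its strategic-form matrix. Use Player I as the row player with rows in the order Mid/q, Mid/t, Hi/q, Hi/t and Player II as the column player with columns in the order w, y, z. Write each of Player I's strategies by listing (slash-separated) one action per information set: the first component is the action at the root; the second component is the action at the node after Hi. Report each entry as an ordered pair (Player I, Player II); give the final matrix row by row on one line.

             w        y        z
Mid/q    (6,7)    (6,7)    (6,7)
Mid/t    (6,7)    (6,7)    (6,7)
 Hi/q    (5,4)    (5,4)    (5,4)
 Hi/t    (6,3)    (1,7)    (8,0)

Mid/q: (6,7) (6,7) (6,7) | Mid/t: (6,7) (6,7) (6,7) | Hi/q: (5,4) (5,4) (5,4) | Hi/t: (6,3) (1,7) (8,0)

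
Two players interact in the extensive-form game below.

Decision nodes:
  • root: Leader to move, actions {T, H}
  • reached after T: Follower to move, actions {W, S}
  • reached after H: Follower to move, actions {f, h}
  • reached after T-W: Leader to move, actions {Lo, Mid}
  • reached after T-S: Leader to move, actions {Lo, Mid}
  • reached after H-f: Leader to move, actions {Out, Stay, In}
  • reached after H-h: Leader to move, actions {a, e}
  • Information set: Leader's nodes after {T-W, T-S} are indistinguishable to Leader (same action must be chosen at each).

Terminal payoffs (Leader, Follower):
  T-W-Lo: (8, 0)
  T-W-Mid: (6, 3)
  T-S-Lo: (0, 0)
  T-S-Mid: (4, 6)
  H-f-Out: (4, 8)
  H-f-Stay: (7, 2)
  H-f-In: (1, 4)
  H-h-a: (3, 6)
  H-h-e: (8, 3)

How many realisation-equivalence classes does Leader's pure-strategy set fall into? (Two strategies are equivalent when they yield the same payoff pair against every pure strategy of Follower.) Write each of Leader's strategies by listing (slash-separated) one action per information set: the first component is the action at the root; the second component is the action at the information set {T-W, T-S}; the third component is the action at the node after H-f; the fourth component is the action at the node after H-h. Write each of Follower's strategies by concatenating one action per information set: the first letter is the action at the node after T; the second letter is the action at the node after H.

8

Leader has 24 pure strategies: T/Lo/Out/a, T/Lo/Out/e, T/Lo/Stay/a, T/Lo/Stay/e, T/Lo/In/a, T/Lo/In/e, T/Mid/Out/a, T/Mid/Out/e, T/Mid/Stay/a, T/Mid/Stay/e, T/Mid/In/a, T/Mid/In/e, H/Lo/Out/a, H/Lo/Out/e, H/Lo/Stay/a, H/Lo/Stay/e, H/Lo/In/a, H/Lo/In/e, H/Mid/Out/a, H/Mid/Out/e, H/Mid/Stay/a, H/Mid/Stay/e, H/Mid/In/a, H/Mid/In/e. Columns: Wf, Wh, Sf, Sh.
{T/Lo/Out/a, T/Lo/Out/e, T/Lo/Stay/a, T/Lo/Stay/e, T/Lo/In/a, T/Lo/In/e} → row (8,0) (8,0) (0,0) (0,0)
{T/Mid/Out/a, T/Mid/Out/e, T/Mid/Stay/a, T/Mid/Stay/e, T/Mid/In/a, T/Mid/In/e} → row (6,3) (6,3) (4,6) (4,6)
{H/Lo/Out/a, H/Mid/Out/a} → row (4,8) (3,6) (4,8) (3,6)
{H/Lo/Out/e, H/Mid/Out/e} → row (4,8) (8,3) (4,8) (8,3)
{H/Lo/Stay/a, H/Mid/Stay/a} → row (7,2) (3,6) (7,2) (3,6)
{H/Lo/Stay/e, H/Mid/Stay/e} → row (7,2) (8,3) (7,2) (8,3)
{H/Lo/In/a, H/Mid/In/a} → row (1,4) (3,6) (1,4) (3,6)
{H/Lo/In/e, H/Mid/In/e} → row (1,4) (8,3) (1,4) (8,3)
That's 8 distinct rows out of 24 strategies.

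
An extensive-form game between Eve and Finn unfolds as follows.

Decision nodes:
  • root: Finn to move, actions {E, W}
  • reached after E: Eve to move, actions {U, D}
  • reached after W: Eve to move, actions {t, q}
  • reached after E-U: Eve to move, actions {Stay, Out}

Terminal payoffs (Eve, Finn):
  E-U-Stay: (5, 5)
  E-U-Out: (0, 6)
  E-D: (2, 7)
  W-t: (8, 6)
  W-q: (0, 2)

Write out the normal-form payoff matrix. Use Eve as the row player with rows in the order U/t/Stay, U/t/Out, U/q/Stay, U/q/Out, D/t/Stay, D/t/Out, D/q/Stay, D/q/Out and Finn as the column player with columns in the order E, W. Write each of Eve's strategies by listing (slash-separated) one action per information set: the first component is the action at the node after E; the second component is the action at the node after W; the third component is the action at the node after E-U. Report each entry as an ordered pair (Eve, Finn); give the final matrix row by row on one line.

U/t/Stay: (5,5) (8,6) | U/t/Out: (0,6) (8,6) | U/q/Stay: (5,5) (0,2) | U/q/Out: (0,6) (0,2) | D/t/Stay: (2,7) (8,6) | D/t/Out: (2,7) (8,6) | D/q/Stay: (2,7) (0,2) | D/q/Out: (2,7) (0,2)

                E        W
U/t/Stay    (5,5)    (8,6)
 U/t/Out    (0,6)    (8,6)
U/q/Stay    (5,5)    (0,2)
 U/q/Out    (0,6)    (0,2)
D/t/Stay    (2,7)    (8,6)
 D/t/Out    (2,7)    (8,6)
D/q/Stay    (2,7)    (0,2)
 D/q/Out    (2,7)    (0,2)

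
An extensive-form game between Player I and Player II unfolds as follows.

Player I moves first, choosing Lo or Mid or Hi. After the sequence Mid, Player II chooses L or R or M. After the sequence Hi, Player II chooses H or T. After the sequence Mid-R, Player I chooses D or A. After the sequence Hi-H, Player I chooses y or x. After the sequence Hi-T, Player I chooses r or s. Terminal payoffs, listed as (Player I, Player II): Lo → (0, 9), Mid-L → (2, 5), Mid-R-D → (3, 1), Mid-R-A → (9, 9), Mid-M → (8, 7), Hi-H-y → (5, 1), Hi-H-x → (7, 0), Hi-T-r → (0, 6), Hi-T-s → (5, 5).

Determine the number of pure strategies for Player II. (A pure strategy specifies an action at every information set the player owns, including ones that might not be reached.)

Player II owns the node after Mid with actions {L, R, M} — three choices.
Player II owns the node after Hi with actions {H, T} — two choices.
A pure strategy fixes one action at each information set independently, so the count is the product 3 × 2 = 6.
(For reference, Player I has 24 pure strategies, giving a 6×24 normal-form matrix.)

6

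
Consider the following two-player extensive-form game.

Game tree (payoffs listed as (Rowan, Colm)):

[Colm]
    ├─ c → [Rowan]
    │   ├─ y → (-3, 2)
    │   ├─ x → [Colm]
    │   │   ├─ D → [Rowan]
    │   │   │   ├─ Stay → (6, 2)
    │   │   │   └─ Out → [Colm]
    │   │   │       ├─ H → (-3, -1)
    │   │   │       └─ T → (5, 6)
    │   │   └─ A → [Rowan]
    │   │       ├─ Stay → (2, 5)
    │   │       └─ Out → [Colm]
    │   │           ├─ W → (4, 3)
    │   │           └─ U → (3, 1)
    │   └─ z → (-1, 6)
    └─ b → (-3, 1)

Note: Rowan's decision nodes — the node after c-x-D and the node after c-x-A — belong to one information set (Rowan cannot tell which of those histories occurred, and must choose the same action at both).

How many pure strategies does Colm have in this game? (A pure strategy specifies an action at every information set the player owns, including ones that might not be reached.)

16

Colm owns the root with actions {c, b} — two choices.
Colm owns the node after c-x with actions {D, A} — two choices.
Colm owns the node after c-x-D-Out with actions {H, T} — two choices.
Colm owns the node after c-x-A-Out with actions {W, U} — two choices.
A pure strategy fixes one action at each information set independently, so the count is the product 2 × 2 × 2 × 2 = 16.
(For reference, Rowan has 6 pure strategies, giving a 16×6 normal-form matrix.)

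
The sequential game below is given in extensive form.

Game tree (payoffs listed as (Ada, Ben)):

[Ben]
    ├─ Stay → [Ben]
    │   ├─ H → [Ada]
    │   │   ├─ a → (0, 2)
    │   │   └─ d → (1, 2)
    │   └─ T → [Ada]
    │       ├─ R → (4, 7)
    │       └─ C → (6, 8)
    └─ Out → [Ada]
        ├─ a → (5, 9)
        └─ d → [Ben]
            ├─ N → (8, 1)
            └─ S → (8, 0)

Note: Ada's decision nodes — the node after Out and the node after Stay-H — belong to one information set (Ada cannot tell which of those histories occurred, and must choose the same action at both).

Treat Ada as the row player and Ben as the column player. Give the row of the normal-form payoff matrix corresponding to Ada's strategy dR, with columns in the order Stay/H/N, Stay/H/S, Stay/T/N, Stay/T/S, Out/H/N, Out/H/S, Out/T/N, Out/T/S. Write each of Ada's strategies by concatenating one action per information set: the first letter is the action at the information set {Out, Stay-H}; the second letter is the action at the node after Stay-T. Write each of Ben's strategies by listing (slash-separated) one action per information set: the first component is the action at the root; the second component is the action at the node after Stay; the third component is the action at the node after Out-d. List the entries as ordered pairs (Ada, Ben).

(1,2) (1,2) (4,7) (4,7) (8,1) (8,0) (8,1) (8,0)

vs Stay/H/N: Ben plays Stay → Ben plays H at [Stay] → Ada plays d at [Stay-H] → (1, 2)
vs Stay/H/S: Ben plays Stay → Ben plays H at [Stay] → Ada plays d at [Stay-H] → (1, 2)
vs Stay/T/N: Ben plays Stay → Ben plays T at [Stay] → Ada plays R at [Stay-T] → (4, 7)
vs Stay/T/S: Ben plays Stay → Ben plays T at [Stay] → Ada plays R at [Stay-T] → (4, 7)
vs Out/H/N: Ben plays Out → Ada plays d at [Out] → Ben plays N at [Out-d] → (8, 1)
vs Out/H/S: Ben plays Out → Ada plays d at [Out] → Ben plays S at [Out-d] → (8, 0)
vs Out/T/N: Ben plays Out → Ada plays d at [Out] → Ben plays N at [Out-d] → (8, 1)
vs Out/T/S: Ben plays Out → Ada plays d at [Out] → Ben plays S at [Out-d] → (8, 0)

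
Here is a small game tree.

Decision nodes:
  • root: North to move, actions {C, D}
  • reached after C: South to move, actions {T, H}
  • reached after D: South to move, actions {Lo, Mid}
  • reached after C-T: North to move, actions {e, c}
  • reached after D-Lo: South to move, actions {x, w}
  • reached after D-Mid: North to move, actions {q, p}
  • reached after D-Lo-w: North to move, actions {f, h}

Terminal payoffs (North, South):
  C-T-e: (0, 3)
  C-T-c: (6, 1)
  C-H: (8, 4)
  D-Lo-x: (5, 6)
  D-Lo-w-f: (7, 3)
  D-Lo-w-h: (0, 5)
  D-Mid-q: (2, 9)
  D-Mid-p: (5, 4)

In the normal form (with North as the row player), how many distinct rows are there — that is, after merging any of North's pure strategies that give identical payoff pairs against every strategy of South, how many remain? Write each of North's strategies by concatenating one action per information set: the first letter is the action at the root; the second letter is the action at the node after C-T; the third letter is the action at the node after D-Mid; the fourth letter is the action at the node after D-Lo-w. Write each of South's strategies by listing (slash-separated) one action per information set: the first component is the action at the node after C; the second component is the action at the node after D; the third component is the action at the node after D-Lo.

North has 16 pure strategies: Ceqf, Ceqh, Cepf, Ceph, Ccqf, Ccqh, Ccpf, Ccph, Deqf, Deqh, Depf, Deph, Dcqf, Dcqh, Dcpf, Dcph. Columns: T/Lo/x, T/Lo/w, T/Mid/x, T/Mid/w, H/Lo/x, H/Lo/w, H/Mid/x, H/Mid/w.
{Ceqf, Ceqh, Cepf, Ceph} → row (0,3) (0,3) (0,3) (0,3) (8,4) (8,4) (8,4) (8,4)
{Ccqf, Ccqh, Ccpf, Ccph} → row (6,1) (6,1) (6,1) (6,1) (8,4) (8,4) (8,4) (8,4)
{Deqf, Dcqf} → row (5,6) (7,3) (2,9) (2,9) (5,6) (7,3) (2,9) (2,9)
{Deqh, Dcqh} → row (5,6) (0,5) (2,9) (2,9) (5,6) (0,5) (2,9) (2,9)
{Depf, Dcpf} → row (5,6) (7,3) (5,4) (5,4) (5,6) (7,3) (5,4) (5,4)
{Deph, Dcph} → row (5,6) (0,5) (5,4) (5,4) (5,6) (0,5) (5,4) (5,4)
That's 6 distinct rows out of 16 strategies.

6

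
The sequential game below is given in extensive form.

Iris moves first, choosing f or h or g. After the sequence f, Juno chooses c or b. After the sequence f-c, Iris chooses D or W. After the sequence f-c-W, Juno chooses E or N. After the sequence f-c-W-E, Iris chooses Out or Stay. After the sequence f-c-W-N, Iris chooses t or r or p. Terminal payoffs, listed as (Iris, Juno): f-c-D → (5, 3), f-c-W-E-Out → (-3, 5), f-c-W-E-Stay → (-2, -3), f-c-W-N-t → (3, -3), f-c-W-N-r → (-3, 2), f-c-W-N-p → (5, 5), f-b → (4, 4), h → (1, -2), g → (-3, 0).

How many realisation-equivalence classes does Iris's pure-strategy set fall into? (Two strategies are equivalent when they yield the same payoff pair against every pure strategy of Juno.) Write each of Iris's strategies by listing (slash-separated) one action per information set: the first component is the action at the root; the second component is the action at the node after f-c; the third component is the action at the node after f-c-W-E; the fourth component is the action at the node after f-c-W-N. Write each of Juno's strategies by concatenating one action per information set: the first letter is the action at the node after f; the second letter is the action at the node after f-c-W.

Iris has 36 pure strategies: f/D/Out/t, f/D/Out/r, f/D/Out/p, f/D/Stay/t, f/D/Stay/r, f/D/Stay/p, f/W/Out/t, f/W/Out/r, f/W/Out/p, f/W/Stay/t, f/W/Stay/r, f/W/Stay/p, h/D/Out/t, h/D/Out/r, h/D/Out/p, h/D/Stay/t, h/D/Stay/r, h/D/Stay/p, h/W/Out/t, h/W/Out/r, h/W/Out/p, h/W/Stay/t, h/W/Stay/r, h/W/Stay/p, g/D/Out/t, g/D/Out/r, g/D/Out/p, g/D/Stay/t, g/D/Stay/r, g/D/Stay/p, g/W/Out/t, g/W/Out/r, g/W/Out/p, g/W/Stay/t, g/W/Stay/r, g/W/Stay/p. Columns: cE, cN, bE, bN.
{f/D/Out/t, f/D/Out/r, f/D/Out/p, f/D/Stay/t, f/D/Stay/r, f/D/Stay/p} → row (5,3) (5,3) (4,4) (4,4)
{f/W/Out/t} → row (-3,5) (3,-3) (4,4) (4,4)
{f/W/Out/r} → row (-3,5) (-3,2) (4,4) (4,4)
{f/W/Out/p} → row (-3,5) (5,5) (4,4) (4,4)
{f/W/Stay/t} → row (-2,-3) (3,-3) (4,4) (4,4)
{f/W/Stay/r} → row (-2,-3) (-3,2) (4,4) (4,4)
{f/W/Stay/p} → row (-2,-3) (5,5) (4,4) (4,4)
{h/D/Out/t, h/D/Out/r, h/D/Out/p, h/D/Stay/t, h/D/Stay/r, h/D/Stay/p, h/W/Out/t, h/W/Out/r, h/W/Out/p, h/W/Stay/t, h/W/Stay/r, h/W/Stay/p} → row (1,-2) (1,-2) (1,-2) (1,-2)
{g/D/Out/t, g/D/Out/r, g/D/Out/p, g/D/Stay/t, g/D/Stay/r, g/D/Stay/p, g/W/Out/t, g/W/Out/r, g/W/Out/p, g/W/Stay/t, g/W/Stay/r, g/W/Stay/p} → row (-3,0) (-3,0) (-3,0) (-3,0)
That's 9 distinct rows out of 36 strategies.

9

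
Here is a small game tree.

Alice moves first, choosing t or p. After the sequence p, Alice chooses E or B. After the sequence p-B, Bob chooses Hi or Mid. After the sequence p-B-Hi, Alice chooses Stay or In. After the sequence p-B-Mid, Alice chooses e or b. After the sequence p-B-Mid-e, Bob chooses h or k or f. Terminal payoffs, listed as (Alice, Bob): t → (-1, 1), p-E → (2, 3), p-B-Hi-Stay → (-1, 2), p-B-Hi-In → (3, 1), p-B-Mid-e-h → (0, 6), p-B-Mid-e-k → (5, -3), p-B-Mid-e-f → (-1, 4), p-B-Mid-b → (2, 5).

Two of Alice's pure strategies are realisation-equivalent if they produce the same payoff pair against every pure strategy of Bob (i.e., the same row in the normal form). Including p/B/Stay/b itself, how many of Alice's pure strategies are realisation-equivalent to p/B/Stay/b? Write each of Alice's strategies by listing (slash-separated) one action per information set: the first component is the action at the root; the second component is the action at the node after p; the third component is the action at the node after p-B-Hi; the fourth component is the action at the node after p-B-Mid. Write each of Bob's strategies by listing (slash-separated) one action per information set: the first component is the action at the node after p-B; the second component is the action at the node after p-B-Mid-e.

1

Row for p/B/Stay/b (columns Hi/h, Hi/k, Hi/f, Mid/h, Mid/k, Mid/f): (-1,2) (-1,2) (-1,2) (2,5) (2,5) (2,5).
Every one of Alice's information sets is on the play path for some reply by Bob when Alice follows p/B/Stay/b.
Changing the action at any of them therefore changes at least one column, so only p/B/Stay/b itself gives this row.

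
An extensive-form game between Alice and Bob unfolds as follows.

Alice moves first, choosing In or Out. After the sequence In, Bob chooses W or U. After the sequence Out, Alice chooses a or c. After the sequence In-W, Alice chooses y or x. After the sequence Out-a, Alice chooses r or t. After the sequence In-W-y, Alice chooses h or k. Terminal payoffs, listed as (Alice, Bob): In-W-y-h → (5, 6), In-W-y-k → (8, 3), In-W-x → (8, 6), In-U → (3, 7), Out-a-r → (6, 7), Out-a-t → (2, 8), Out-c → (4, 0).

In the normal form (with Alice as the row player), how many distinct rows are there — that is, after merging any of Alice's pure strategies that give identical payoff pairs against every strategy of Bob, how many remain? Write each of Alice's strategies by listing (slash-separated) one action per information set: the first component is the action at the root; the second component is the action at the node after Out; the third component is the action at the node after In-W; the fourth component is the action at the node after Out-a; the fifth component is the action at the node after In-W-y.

6

Alice has 32 pure strategies: In/a/y/r/h, In/a/y/r/k, In/a/y/t/h, In/a/y/t/k, In/a/x/r/h, In/a/x/r/k, In/a/x/t/h, In/a/x/t/k, In/c/y/r/h, In/c/y/r/k, In/c/y/t/h, In/c/y/t/k, In/c/x/r/h, In/c/x/r/k, In/c/x/t/h, In/c/x/t/k, Out/a/y/r/h, Out/a/y/r/k, Out/a/y/t/h, Out/a/y/t/k, Out/a/x/r/h, Out/a/x/r/k, Out/a/x/t/h, Out/a/x/t/k, Out/c/y/r/h, Out/c/y/r/k, Out/c/y/t/h, Out/c/y/t/k, Out/c/x/r/h, Out/c/x/r/k, Out/c/x/t/h, Out/c/x/t/k. Columns: W, U.
{In/a/y/r/h, In/a/y/t/h, In/c/y/r/h, In/c/y/t/h} → row (5,6) (3,7)
{In/a/y/r/k, In/a/y/t/k, In/c/y/r/k, In/c/y/t/k} → row (8,3) (3,7)
{In/a/x/r/h, In/a/x/r/k, In/a/x/t/h, In/a/x/t/k, In/c/x/r/h, In/c/x/r/k, In/c/x/t/h, In/c/x/t/k} → row (8,6) (3,7)
{Out/a/y/r/h, Out/a/y/r/k, Out/a/x/r/h, Out/a/x/r/k} → row (6,7) (6,7)
{Out/a/y/t/h, Out/a/y/t/k, Out/a/x/t/h, Out/a/x/t/k} → row (2,8) (2,8)
{Out/c/y/r/h, Out/c/y/r/k, Out/c/y/t/h, Out/c/y/t/k, Out/c/x/r/h, Out/c/x/r/k, Out/c/x/t/h, Out/c/x/t/k} → row (4,0) (4,0)
That's 6 distinct rows out of 32 strategies.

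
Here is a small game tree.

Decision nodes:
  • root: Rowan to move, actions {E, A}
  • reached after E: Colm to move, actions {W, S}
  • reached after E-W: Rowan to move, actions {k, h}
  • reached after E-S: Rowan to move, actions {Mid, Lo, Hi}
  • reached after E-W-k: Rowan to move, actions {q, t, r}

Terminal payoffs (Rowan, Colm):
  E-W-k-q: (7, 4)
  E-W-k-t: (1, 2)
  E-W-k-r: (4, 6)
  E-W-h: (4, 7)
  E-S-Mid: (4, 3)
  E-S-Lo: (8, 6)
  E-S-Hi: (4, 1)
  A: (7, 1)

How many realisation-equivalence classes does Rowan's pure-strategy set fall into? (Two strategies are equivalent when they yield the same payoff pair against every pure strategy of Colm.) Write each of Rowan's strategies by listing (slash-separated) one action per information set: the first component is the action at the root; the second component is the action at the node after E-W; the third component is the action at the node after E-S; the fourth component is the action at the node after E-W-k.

13

Rowan has 36 pure strategies: E/k/Mid/q, E/k/Mid/t, E/k/Mid/r, E/k/Lo/q, E/k/Lo/t, E/k/Lo/r, E/k/Hi/q, E/k/Hi/t, E/k/Hi/r, E/h/Mid/q, E/h/Mid/t, E/h/Mid/r, E/h/Lo/q, E/h/Lo/t, E/h/Lo/r, E/h/Hi/q, E/h/Hi/t, E/h/Hi/r, A/k/Mid/q, A/k/Mid/t, A/k/Mid/r, A/k/Lo/q, A/k/Lo/t, A/k/Lo/r, A/k/Hi/q, A/k/Hi/t, A/k/Hi/r, A/h/Mid/q, A/h/Mid/t, A/h/Mid/r, A/h/Lo/q, A/h/Lo/t, A/h/Lo/r, A/h/Hi/q, A/h/Hi/t, A/h/Hi/r. Columns: W, S.
{E/k/Mid/q} → row (7,4) (4,3)
{E/k/Mid/t} → row (1,2) (4,3)
{E/k/Mid/r} → row (4,6) (4,3)
{E/k/Lo/q} → row (7,4) (8,6)
{E/k/Lo/t} → row (1,2) (8,6)
{E/k/Lo/r} → row (4,6) (8,6)
{E/k/Hi/q} → row (7,4) (4,1)
{E/k/Hi/t} → row (1,2) (4,1)
{E/k/Hi/r} → row (4,6) (4,1)
{E/h/Mid/q, E/h/Mid/t, E/h/Mid/r} → row (4,7) (4,3)
{E/h/Lo/q, E/h/Lo/t, E/h/Lo/r} → row (4,7) (8,6)
{E/h/Hi/q, E/h/Hi/t, E/h/Hi/r} → row (4,7) (4,1)
{A/k/Mid/q, A/k/Mid/t, A/k/Mid/r, A/k/Lo/q, A/k/Lo/t, A/k/Lo/r, A/k/Hi/q, A/k/Hi/t, A/k/Hi/r, A/h/Mid/q, A/h/Mid/t, A/h/Mid/r, A/h/Lo/q, A/h/Lo/t, A/h/Lo/r, A/h/Hi/q, A/h/Hi/t, A/h/Hi/r} → row (7,1) (7,1)
That's 13 distinct rows out of 36 strategies.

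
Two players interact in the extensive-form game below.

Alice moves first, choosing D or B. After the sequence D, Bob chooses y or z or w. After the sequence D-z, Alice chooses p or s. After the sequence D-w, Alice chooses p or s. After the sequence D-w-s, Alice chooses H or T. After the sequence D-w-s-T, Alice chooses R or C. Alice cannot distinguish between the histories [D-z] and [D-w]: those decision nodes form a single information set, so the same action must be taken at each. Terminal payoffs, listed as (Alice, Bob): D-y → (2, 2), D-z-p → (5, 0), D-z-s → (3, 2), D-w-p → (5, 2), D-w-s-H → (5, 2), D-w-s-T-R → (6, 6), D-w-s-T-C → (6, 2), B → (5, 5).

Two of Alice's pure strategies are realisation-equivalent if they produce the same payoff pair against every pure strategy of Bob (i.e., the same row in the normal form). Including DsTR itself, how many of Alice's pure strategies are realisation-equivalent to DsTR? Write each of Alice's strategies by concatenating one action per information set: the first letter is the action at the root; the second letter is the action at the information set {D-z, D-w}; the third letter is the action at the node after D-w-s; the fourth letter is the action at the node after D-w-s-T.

Row for DsTR (columns y, z, w): (2,2) (3,2) (6,6).
Every one of Alice's information sets is on the play path for some reply by Bob when Alice follows DsTR.
Changing the action at any of them therefore changes at least one column, so only DsTR itself gives this row.

1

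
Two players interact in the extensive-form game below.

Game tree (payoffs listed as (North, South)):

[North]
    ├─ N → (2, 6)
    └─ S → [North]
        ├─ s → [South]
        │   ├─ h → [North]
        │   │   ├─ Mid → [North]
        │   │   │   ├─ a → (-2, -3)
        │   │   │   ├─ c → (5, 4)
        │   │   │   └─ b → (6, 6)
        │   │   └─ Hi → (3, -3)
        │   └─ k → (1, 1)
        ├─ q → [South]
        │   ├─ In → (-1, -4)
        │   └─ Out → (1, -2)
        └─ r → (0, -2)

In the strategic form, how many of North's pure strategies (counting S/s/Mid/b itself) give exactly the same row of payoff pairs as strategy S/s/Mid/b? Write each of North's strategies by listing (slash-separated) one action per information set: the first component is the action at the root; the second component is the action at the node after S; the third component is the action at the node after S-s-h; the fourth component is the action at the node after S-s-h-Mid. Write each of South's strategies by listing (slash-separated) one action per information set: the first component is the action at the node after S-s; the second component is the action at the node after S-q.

Row for S/s/Mid/b (columns h/In, h/Out, k/In, k/Out): (6,6) (6,6) (1,1) (1,1).
Every one of North's information sets is on the play path for some reply by South when North follows S/s/Mid/b.
Changing the action at any of them therefore changes at least one column, so only S/s/Mid/b itself gives this row.

1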